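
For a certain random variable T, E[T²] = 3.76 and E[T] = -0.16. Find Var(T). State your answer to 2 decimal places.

Var(T) = 3.76 − (-0.16)² = 3.7344

3.73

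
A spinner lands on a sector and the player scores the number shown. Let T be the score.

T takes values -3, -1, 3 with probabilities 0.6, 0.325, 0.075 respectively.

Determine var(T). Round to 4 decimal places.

E[T] = (-3)(0.6) + (-1)(0.325) + (3)(0.075) = -1.9
E[T²] = (-3)²(0.6) + (-1)²(0.325) + (3)²(0.075) = 6.4
var(T) = E[T²] − (E[T])² = 6.4 − (-1.9)² = 2.79

2.7900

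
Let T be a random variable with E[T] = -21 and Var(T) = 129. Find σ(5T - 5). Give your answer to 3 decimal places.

Var(5T - 5) = (5)²·129 = 3225
σ(5T - 5) = √3225 ≈ 56.789

56.789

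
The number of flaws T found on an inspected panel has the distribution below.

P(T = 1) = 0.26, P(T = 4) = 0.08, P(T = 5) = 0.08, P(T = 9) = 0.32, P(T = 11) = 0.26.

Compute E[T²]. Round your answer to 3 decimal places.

E[T²] = (1)²(0.26) + (4)²(0.08) + (5)²(0.08) + (9)²(0.32) + (11)²(0.26) = 60.92

60.920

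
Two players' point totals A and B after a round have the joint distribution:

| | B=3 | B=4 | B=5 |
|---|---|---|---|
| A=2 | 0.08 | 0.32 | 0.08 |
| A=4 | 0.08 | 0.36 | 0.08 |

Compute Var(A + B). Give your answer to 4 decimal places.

E[A] = 3.04,  E[B] = 4,  E[AB] = 12.16
Var(A) = 10.24 − (3.04)² = 0.9984;  Var(B) = 16.32 − (4)² = 0.32
Cov(A,B) = 12.16 − (3.04)(4) = 0
Var(A + B) = (1)²·0.9984 + (1)²·0.32 + 2·(1)·(1)·0 = 1.3184

1.3184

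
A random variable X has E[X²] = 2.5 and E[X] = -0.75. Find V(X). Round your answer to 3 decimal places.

V(X) = 2.5 − (-0.75)² = 1.9375

1.938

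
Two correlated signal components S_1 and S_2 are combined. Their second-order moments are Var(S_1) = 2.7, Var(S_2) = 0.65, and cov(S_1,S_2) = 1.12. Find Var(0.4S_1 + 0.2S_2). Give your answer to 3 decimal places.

0.637

Var(0.4S_1 + 0.2S_2) = (0.4)²·Var(S_1) + (0.2)²·Var(S_2) + 2·(0.4)·(0.2)·cov(S_1,S_2)
= 0.16·2.7 + 0.04·0.65 + 0.16·1.12 = 0.6372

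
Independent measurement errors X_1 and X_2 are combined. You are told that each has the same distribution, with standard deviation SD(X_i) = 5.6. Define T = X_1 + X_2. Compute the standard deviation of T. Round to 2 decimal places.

Var(X_i) = (5.6)² = 31.36
By independence, Var(T) = (1)²Var(X_1) + (1)²Var(X_2)
= (1)²·31.36 + (1)²·31.36 = 62.72
SD(T) = √62.72 ≈ 7.92

7.92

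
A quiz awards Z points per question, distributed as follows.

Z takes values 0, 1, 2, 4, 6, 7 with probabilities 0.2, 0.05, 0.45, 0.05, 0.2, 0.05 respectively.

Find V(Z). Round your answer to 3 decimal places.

5.010

E[Z] = (0)(0.2) + (1)(0.05) + (2)(0.45) + (4)(0.05) + (6)(0.2) + (7)(0.05) = 2.7
E[Z²] = (0)²(0.2) + (1)²(0.05) + (2)²(0.45) + (4)²(0.05) + (6)²(0.2) + (7)²(0.05) = 12.3
V(Z) = E[Z²] − (E[Z])² = 12.3 − (2.7)² = 5.01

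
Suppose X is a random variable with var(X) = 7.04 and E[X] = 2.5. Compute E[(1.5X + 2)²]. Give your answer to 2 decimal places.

48.90

E[1.5X + 2] = 1.5·2.5 + 2 = 5.75
var(1.5X + 2) = (1.5)²·7.04 = 15.84
E[(1.5X + 2)²] = var((1.5X + 2)) + (E[(1.5X + 2)])² = 15.84 + (5.75)² = 48.9025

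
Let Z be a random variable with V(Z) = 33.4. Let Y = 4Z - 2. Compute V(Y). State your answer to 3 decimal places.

534.400

V(4Z - 2) = (4)²·V(Z) = 16·33.4 = 534.4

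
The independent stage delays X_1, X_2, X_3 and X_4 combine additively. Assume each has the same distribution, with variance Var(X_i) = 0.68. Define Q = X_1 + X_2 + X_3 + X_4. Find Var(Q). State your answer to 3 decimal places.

2.720

By independence, Var(Q) = (1)²Var(X_1) + (1)²Var(X_2) + (1)²Var(X_3) + (1)²Var(X_4)
= (1)²·0.68 + (1)²·0.68 + (1)²·0.68 + (1)²·0.68 = 2.72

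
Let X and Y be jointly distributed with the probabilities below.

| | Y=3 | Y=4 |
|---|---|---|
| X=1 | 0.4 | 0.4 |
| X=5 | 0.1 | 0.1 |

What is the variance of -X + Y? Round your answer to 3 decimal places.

2.810

E[X] = 1.8,  E[Y] = 3.5,  E[XY] = 6.3
Var(X) = 5.8 − (1.8)² = 2.56;  Var(Y) = 12.5 − (3.5)² = 0.25
Cov(X,Y) = 6.3 − (1.8)(3.5) = 0
Var(-X + Y) = (-1)²·2.56 + (1)²·0.25 + 2·(-1)·(1)·0 = 2.81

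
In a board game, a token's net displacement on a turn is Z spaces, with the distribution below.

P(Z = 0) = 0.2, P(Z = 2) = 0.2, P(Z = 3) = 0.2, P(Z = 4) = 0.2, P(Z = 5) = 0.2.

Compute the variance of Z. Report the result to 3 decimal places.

2.960

E[Z] = (0)(0.2) + (2)(0.2) + (3)(0.2) + (4)(0.2) + (5)(0.2) = 2.8
E[Z²] = (0)²(0.2) + (2)²(0.2) + (3)²(0.2) + (4)²(0.2) + (5)²(0.2) = 10.8
var(Z) = E[Z²] − (E[Z])² = 10.8 − (2.8)² = 2.96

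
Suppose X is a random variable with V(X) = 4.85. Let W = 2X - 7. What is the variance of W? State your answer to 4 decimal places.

V(2X - 7) = (2)²·V(X) = 4·4.85 = 19.4

19.4000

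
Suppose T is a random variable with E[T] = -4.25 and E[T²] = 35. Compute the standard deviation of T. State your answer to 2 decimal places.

4.12

Var(T) = 35 − (-4.25)² = 16.9375
sd(T) = √16.9375 ≈ 4.12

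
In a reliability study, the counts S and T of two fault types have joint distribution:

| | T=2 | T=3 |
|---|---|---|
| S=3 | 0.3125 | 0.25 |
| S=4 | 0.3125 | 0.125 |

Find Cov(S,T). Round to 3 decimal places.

-0.039

E[S] = 3.4375,  E[T] = 2.375
E[ST] = 8.125
Cov(S,T) = E[ST] − E[S]E[T] = 8.125 − (3.4375)(2.375) = -0.0390625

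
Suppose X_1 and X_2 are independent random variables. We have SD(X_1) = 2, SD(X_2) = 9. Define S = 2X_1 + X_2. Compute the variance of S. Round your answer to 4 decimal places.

Var(X_1) = 4, Var(X_2) = 81
By independence, Var(S) = (2)²Var(X_1) + (1)²Var(X_2)
= (2)²·4 + (1)²·81 = 97

97.0000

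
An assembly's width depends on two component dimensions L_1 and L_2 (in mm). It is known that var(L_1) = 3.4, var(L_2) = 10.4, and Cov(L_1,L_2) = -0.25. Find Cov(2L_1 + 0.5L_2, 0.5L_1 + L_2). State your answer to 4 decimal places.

8.0375

Cov(2L_1 + 0.5L_2, 0.5L_1 + L_2) = (2)(0.5)var(L_1) + (0.5)(1)var(L_2) + [(2)(1) + (0.5)(0.5)]Cov(L_1,L_2)
= 1·3.4 + 0.5·10.4 + 2.25·-0.25 = 8.0375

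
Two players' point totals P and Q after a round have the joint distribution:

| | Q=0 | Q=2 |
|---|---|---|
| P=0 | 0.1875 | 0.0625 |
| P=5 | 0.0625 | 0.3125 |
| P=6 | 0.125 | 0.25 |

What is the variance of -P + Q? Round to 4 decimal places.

4.8594

E[P] = 4.125,  E[Q] = 1.25,  E[PQ] = 6.125
V(P) = 22.875 − (4.125)² = 5.859375;  V(Q) = 2.5 − (1.25)² = 0.9375
cov(P,Q) = 6.125 − (4.125)(1.25) = 0.96875
V(-P + Q) = (-1)²·5.859375 + (1)²·0.9375 + 2·(-1)·(1)·0.96875 = 4.859375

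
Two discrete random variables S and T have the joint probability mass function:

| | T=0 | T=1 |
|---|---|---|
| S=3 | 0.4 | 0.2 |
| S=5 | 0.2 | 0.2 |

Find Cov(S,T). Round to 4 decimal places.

E[S] = 3.8,  E[T] = 0.4
E[ST] = 1.6
Cov(S,T) = E[ST] − E[S]E[T] = 1.6 − (3.8)(0.4) = 0.08

0.0800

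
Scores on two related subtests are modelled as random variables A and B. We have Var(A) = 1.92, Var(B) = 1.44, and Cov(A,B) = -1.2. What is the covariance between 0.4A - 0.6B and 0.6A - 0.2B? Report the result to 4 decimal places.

Cov(0.4A - 0.6B, 0.6A - 0.2B) = (0.4)(0.6)Var(A) + (-0.6)(-0.2)Var(B) + [(0.4)(-0.2) + (-0.6)(0.6)]Cov(A,B)
= 0.24·1.92 + 0.12·1.44 + -0.44·-1.2 = 1.1616

1.1616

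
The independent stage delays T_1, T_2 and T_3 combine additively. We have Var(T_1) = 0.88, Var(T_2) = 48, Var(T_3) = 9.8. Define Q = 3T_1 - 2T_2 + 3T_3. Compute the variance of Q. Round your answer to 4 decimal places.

288.1200

By independence, Var(Q) = (3)²Var(T_1) + (-2)²Var(T_2) + (3)²Var(T_3)
= (3)²·0.88 + (-2)²·48 + (3)²·9.8 = 288.12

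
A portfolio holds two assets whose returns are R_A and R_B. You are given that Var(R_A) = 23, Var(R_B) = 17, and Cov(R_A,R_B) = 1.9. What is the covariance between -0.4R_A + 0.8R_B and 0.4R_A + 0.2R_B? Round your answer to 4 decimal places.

Cov(-0.4R_A + 0.8R_B, 0.4R_A + 0.2R_B) = (-0.4)(0.4)Var(R_A) + (0.8)(0.2)Var(R_B) + [(-0.4)(0.2) + (0.8)(0.4)]Cov(R_A,R_B)
= -0.16·23 + 0.16·17 + 0.24·1.9 = -0.504

-0.5040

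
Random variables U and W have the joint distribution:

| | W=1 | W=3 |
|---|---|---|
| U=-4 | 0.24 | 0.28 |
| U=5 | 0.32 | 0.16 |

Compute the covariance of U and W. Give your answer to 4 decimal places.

-0.9216

E[U] = 0.32,  E[W] = 1.88
E[UW] = -0.32
Cov(U,W) = E[UW] − E[U]E[W] = -0.32 − (0.32)(1.88) = -0.9216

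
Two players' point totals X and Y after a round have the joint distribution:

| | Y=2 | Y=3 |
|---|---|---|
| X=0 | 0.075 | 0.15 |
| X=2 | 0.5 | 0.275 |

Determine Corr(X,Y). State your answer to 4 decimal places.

E[X] = 1.55,  E[Y] = 2.425
E[XY] = 3.65
cov(X,Y) = E[XY] − E[X]E[Y] = 3.65 − (1.55)(2.425) = -0.10875
Var(X) = 0.6975,  Var(Y) = 0.244375
ρ = -0.10875 / √(0.6975·0.244375) ≈ -0.2634

-0.2634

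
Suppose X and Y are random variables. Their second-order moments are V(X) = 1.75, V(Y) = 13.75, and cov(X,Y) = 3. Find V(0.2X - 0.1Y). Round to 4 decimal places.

V(0.2X - 0.1Y) = (0.2)²·V(X) + (-0.1)²·V(Y) + 2·(0.2)·(-0.1)·cov(X,Y)
= 0.04·1.75 + 0.01·13.75 + -0.04·3 = 0.0875

0.0875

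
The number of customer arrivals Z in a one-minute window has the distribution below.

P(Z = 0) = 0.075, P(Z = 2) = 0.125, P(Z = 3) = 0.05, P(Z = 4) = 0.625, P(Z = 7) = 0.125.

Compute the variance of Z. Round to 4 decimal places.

2.8244

E[Z] = (0)(0.075) + (2)(0.125) + (3)(0.05) + (4)(0.625) + (7)(0.125) = 3.775
E[Z²] = (0)²(0.075) + (2)²(0.125) + (3)²(0.05) + (4)²(0.625) + (7)²(0.125) = 17.075
Var(Z) = E[Z²] − (E[Z])² = 17.075 − (3.775)² = 2.824375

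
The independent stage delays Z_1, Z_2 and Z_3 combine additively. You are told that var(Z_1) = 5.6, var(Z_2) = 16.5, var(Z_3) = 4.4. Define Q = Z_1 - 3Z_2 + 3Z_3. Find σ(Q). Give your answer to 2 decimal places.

13.92

By independence, var(Q) = (1)²var(Z_1) + (-3)²var(Z_2) + (3)²var(Z_3)
= (1)²·5.6 + (-3)²·16.5 + (3)²·4.4 = 193.7
σ(Q) = √193.7 ≈ 13.92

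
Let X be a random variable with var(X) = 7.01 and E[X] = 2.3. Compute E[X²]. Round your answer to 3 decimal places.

12.300

E[X²] = var(X) + (E[X])² = 7.01 + (2.3)² = 12.3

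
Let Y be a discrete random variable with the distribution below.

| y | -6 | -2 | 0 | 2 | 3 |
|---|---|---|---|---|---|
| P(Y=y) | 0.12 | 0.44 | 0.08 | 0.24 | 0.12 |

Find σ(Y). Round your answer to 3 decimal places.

E[Y] = (-6)(0.12) + (-2)(0.44) + (0)(0.08) + (2)(0.24) + (3)(0.12) = -0.76
E[Y²] = (-6)²(0.12) + (-2)²(0.44) + (0)²(0.08) + (2)²(0.24) + (3)²(0.12) = 8.12
Var(Y) = E[Y²] − (E[Y])² = 8.12 − (-0.76)² = 7.5424
σ(Y) = √7.5424 ≈ 2.746

2.746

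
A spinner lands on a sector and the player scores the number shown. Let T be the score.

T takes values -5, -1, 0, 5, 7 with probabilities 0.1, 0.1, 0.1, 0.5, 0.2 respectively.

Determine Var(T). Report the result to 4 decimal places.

14.0100

E[T] = (-5)(0.1) + (-1)(0.1) + (0)(0.1) + (5)(0.5) + (7)(0.2) = 3.3
E[T²] = (-5)²(0.1) + (-1)²(0.1) + (0)²(0.1) + (5)²(0.5) + (7)²(0.2) = 24.9
Var(T) = E[T²] − (E[T])² = 24.9 − (3.3)² = 14.01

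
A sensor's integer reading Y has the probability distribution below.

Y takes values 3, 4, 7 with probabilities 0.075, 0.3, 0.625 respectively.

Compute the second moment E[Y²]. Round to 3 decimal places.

36.100

E[Y²] = (3)²(0.075) + (4)²(0.3) + (7)²(0.625) = 36.1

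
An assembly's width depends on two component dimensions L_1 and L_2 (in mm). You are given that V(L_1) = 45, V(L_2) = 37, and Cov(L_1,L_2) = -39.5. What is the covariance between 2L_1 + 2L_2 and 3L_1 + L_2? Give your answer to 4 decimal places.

28.0000

Cov(2L_1 + 2L_2, 3L_1 + L_2) = (2)(3)V(L_1) + (2)(1)V(L_2) + [(2)(1) + (2)(3)]Cov(L_1,L_2)
= 6·45 + 2·37 + 8·-39.5 = 28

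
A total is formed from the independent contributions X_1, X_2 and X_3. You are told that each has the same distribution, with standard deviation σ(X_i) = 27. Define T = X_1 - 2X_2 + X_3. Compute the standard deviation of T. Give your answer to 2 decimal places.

Var(X_i) = (27)² = 729
By independence, Var(T) = (1)²Var(X_1) + (-2)²Var(X_2) + (1)²Var(X_3)
= (1)²·729 + (-2)²·729 + (1)²·729 = 4374
σ(T) = √4374 ≈ 66.14

66.14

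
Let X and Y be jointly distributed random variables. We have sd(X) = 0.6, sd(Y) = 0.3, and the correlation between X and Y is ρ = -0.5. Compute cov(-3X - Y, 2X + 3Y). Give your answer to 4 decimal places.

Var(X) = (0.6)² = 0.36;  Var(Y) = (0.3)² = 0.09
cov(X,Y) = ρ·sd(X)·sd(Y) = -0.5·0.6·0.3 = -0.09
cov(-3X - Y, 2X + 3Y) = (-3)(2)Var(X) + (-1)(3)Var(Y) + [(-3)(3) + (-1)(2)]cov(X,Y)
= -6·0.36 + -3·0.09 + -11·-0.09 = -1.44

-1.4400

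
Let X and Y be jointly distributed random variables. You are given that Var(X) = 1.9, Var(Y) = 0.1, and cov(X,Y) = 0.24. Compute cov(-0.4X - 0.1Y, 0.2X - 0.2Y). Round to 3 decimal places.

cov(-0.4X - 0.1Y, 0.2X - 0.2Y) = (-0.4)(0.2)Var(X) + (-0.1)(-0.2)Var(Y) + [(-0.4)(-0.2) + (-0.1)(0.2)]cov(X,Y)
= -0.08·1.9 + 0.02·0.1 + 0.06·0.24 = -0.1356

-0.136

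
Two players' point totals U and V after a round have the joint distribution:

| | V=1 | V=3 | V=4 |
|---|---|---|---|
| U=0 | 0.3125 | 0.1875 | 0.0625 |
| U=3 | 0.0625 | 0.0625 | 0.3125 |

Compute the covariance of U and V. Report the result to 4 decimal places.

1.0547

E[U] = 1.3125,  E[V] = 2.625
E[UV] = 4.5
cov(U,V) = E[UV] − E[U]E[V] = 4.5 − (1.3125)(2.625) = 1.0546875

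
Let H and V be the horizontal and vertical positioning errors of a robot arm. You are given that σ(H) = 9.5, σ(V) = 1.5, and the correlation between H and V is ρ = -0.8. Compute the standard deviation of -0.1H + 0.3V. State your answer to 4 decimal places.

Var(H) = (9.5)² = 90.25;  Var(V) = (1.5)² = 2.25
Cov(H,V) = ρ·σ(H)·σ(V) = -0.8·9.5·1.5 = -11.4
Var(-0.1H + 0.3V) = (-0.1)²·Var(H) + (0.3)²·Var(V) + 2·(-0.1)·(0.3)·Cov(H,V)
= 0.01·90.25 + 0.09·2.25 + -0.06·-11.4 = 1.789
σ(-0.1H + 0.3V) = √1.789 ≈ 1.3375

1.3375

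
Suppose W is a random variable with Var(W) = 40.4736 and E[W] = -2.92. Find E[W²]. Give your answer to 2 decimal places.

49.00

E[W²] = Var(W) + (E[W])² = 40.4736 + (-2.92)² = 49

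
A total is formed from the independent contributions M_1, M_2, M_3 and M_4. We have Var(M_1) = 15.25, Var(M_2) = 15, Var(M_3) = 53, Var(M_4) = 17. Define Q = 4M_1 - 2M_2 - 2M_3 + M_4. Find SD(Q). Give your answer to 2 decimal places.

By independence, Var(Q) = (4)²Var(M_1) + (-2)²Var(M_2) + (-2)²Var(M_3) + (1)²Var(M_4)
= (4)²·15.25 + (-2)²·15 + (-2)²·53 + (1)²·17 = 533
SD(Q) = √533 ≈ 23.09

23.09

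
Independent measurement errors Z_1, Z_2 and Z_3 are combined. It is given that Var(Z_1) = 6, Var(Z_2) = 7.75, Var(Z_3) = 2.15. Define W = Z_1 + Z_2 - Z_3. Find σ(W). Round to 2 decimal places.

3.99

By independence, Var(W) = (1)²Var(Z_1) + (1)²Var(Z_2) + (-1)²Var(Z_3)
= (1)²·6 + (1)²·7.75 + (-1)²·2.15 = 15.9
σ(W) = √15.9 ≈ 3.99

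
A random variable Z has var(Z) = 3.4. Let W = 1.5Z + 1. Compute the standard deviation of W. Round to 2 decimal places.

var(1.5Z + 1) = (1.5)²·3.4 = 7.65
SD(W) = √7.65 ≈ 2.77

2.77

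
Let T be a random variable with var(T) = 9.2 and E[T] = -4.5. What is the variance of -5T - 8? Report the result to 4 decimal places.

var(-5T - 8) = (-5)²·var(T) = 25·9.2 = 230

230.0000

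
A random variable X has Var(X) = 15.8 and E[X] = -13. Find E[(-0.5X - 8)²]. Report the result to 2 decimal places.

6.20

E[-0.5X - 8] = -0.5·-13 − 8 = -1.5
Var(-0.5X - 8) = (-0.5)²·15.8 = 3.95
E[(-0.5X - 8)²] = Var((-0.5X - 8)) + (E[(-0.5X - 8)])² = 3.95 + (-1.5)² = 6.2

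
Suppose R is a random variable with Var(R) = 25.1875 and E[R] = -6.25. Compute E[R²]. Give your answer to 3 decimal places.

E[R²] = Var(R) + (E[R])² = 25.1875 + (-6.25)² = 64.25

64.250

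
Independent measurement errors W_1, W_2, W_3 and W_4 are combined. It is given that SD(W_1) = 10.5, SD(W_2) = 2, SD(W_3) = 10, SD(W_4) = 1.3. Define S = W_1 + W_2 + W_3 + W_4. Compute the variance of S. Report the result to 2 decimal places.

Var(W_1) = 110.25, Var(W_2) = 4, Var(W_3) = 100, Var(W_4) = 1.69
By independence, Var(S) = (1)²Var(W_1) + (1)²Var(W_2) + (1)²Var(W_3) + (1)²Var(W_4)
= (1)²·110.25 + (1)²·4 + (1)²·100 + (1)²·1.69 = 215.94

215.94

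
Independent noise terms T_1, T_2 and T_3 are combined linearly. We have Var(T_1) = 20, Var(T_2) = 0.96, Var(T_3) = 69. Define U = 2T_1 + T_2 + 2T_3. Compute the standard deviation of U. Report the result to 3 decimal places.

18.893

By independence, Var(U) = (2)²Var(T_1) + (1)²Var(T_2) + (2)²Var(T_3)
= (2)²·20 + (1)²·0.96 + (2)²·69 = 356.96
sd(U) = √356.96 ≈ 18.893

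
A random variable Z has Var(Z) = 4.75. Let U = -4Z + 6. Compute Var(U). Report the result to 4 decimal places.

76.0000

Var(-4Z + 6) = (-4)²·Var(Z) = 16·4.75 = 76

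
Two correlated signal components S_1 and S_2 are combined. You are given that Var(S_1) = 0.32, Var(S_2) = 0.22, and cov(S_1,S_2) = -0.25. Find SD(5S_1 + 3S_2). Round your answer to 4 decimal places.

Var(5S_1 + 3S_2) = (5)²·Var(S_1) + (3)²·Var(S_2) + 2·(5)·(3)·cov(S_1,S_2)
= 25·0.32 + 9·0.22 + 30·-0.25 = 2.48
SD(5S_1 + 3S_2) = √2.48 ≈ 1.5748

1.5748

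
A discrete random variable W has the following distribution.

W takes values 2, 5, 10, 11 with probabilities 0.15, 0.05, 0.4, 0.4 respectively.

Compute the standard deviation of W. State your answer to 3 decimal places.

3.186

E[W] = (2)(0.15) + (5)(0.05) + (10)(0.4) + (11)(0.4) = 8.95
E[W²] = (2)²(0.15) + (5)²(0.05) + (10)²(0.4) + (11)²(0.4) = 90.25
var(W) = E[W²] − (E[W])² = 90.25 − (8.95)² = 10.1475
σ(W) = √10.1475 ≈ 3.186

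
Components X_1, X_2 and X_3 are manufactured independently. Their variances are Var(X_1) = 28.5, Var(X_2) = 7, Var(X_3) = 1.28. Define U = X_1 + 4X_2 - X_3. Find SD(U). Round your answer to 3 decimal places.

11.907

By independence, Var(U) = (1)²Var(X_1) + (4)²Var(X_2) + (-1)²Var(X_3)
= (1)²·28.5 + (4)²·7 + (-1)²·1.28 = 141.78
SD(U) = √141.78 ≈ 11.907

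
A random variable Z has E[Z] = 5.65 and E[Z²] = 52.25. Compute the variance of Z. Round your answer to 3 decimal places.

20.328

V(Z) = 52.25 − (5.65)² = 20.3275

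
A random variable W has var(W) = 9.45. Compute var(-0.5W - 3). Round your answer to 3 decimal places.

var(-0.5W - 3) = (-0.5)²·var(W) = 0.25·9.45 = 2.3625

2.363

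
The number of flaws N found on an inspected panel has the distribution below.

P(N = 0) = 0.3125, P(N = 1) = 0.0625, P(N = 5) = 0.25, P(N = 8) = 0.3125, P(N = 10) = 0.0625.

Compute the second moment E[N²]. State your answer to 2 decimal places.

32.56

E[N²] = (0)²(0.3125) + (1)²(0.0625) + (5)²(0.25) + (8)²(0.3125) + (10)²(0.0625) = 32.5625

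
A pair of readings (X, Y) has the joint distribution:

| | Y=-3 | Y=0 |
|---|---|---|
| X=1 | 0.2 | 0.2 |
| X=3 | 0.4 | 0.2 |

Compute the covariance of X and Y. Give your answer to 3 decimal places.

-0.240

E[X] = 2.2,  E[Y] = -1.8
E[XY] = -4.2
cov(X,Y) = E[XY] − E[X]E[Y] = -4.2 − (2.2)(-1.8) = -0.24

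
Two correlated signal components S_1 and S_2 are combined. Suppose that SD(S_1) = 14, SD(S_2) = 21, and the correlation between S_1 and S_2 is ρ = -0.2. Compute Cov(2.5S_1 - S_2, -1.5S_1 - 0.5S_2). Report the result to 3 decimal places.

V(S_1) = (14)² = 196;  V(S_2) = (21)² = 441
Cov(S_1,S_2) = ρ·SD(S_1)·SD(S_2) = -0.2·14·21 = -58.8
Cov(2.5S_1 - S_2, -1.5S_1 - 0.5S_2) = (2.5)(-1.5)V(S_1) + (-1)(-0.5)V(S_2) + [(2.5)(-0.5) + (-1)(-1.5)]Cov(S_1,S_2)
= -3.75·196 + 0.5·441 + 0.25·-58.8 = -529.2

-529.200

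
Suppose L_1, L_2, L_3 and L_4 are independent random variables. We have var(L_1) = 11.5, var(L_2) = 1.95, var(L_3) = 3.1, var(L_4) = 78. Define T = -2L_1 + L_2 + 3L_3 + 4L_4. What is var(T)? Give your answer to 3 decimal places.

By independence, var(T) = (-2)²var(L_1) + (1)²var(L_2) + (3)²var(L_3) + (4)²var(L_4)
= (-2)²·11.5 + (1)²·1.95 + (3)²·3.1 + (4)²·78 = 1323.85

1323.850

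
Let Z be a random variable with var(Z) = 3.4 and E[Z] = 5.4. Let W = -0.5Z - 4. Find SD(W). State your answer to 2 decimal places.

0.92

var(-0.5Z - 4) = (-0.5)²·3.4 = 0.85
SD(W) = √0.85 ≈ 0.92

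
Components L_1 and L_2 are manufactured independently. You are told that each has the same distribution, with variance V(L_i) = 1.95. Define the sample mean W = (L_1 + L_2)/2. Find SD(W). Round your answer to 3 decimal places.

By independence, V(W) = (0.5)²V(L_1) + (0.5)²V(L_2)
= (0.5)²·1.95 + (0.5)²·1.95 = 0.975
SD(W) = √0.975 ≈ 0.987

0.987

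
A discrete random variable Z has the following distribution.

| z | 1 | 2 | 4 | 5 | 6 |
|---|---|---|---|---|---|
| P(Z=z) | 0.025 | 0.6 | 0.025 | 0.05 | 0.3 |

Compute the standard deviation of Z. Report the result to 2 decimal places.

E[Z] = (1)(0.025) + (2)(0.6) + (4)(0.025) + (5)(0.05) + (6)(0.3) = 3.375
E[Z²] = (1)²(0.025) + (2)²(0.6) + (4)²(0.025) + (5)²(0.05) + (6)²(0.3) = 14.875
var(Z) = E[Z²] − (E[Z])² = 14.875 − (3.375)² = 3.484375
SD(Z) = √3.484375 ≈ 1.87

1.87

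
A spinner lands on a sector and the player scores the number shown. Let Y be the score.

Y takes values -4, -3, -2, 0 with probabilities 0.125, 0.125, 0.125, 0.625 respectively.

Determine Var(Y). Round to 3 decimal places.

2.359

E[Y] = (-4)(0.125) + (-3)(0.125) + (-2)(0.125) + (0)(0.625) = -1.125
E[Y²] = (-4)²(0.125) + (-3)²(0.125) + (-2)²(0.125) + (0)²(0.625) = 3.625
Var(Y) = E[Y²] − (E[Y])² = 3.625 − (-1.125)² = 2.359375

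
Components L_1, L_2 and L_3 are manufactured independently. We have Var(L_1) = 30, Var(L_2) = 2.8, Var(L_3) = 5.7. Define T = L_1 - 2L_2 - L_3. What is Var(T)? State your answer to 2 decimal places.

46.90

By independence, Var(T) = (1)²Var(L_1) + (-2)²Var(L_2) + (-1)²Var(L_3)
= (1)²·30 + (-2)²·2.8 + (-1)²·5.7 = 46.9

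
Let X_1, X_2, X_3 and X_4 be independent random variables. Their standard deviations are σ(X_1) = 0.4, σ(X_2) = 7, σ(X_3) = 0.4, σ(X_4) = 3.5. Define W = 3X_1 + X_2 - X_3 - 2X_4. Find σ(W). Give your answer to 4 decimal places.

9.9800

var(X_1) = 0.16, var(X_2) = 49, var(X_3) = 0.16, var(X_4) = 12.25
By independence, var(W) = (3)²var(X_1) + (1)²var(X_2) + (-1)²var(X_3) + (-2)²var(X_4)
= (3)²·0.16 + (1)²·49 + (-1)²·0.16 + (-2)²·12.25 = 99.6
σ(W) = √99.6 ≈ 9.9800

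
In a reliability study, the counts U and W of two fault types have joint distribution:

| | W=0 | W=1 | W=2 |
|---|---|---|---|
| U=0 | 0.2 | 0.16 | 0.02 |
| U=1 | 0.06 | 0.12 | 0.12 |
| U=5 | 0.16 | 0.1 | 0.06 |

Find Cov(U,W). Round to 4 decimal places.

E[U] = 1.9,  E[W] = 0.78
E[UW] = 1.46
Cov(U,W) = E[UW] − E[U]E[W] = 1.46 − (1.9)(0.78) = -0.022

-0.0220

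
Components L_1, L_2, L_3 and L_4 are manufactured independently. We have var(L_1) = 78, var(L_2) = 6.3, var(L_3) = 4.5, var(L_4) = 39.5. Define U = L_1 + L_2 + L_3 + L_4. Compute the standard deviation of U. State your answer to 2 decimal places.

11.33

By independence, var(U) = (1)²var(L_1) + (1)²var(L_2) + (1)²var(L_3) + (1)²var(L_4)
= (1)²·78 + (1)²·6.3 + (1)²·4.5 + (1)²·39.5 = 128.3
σ(U) = √128.3 ≈ 11.33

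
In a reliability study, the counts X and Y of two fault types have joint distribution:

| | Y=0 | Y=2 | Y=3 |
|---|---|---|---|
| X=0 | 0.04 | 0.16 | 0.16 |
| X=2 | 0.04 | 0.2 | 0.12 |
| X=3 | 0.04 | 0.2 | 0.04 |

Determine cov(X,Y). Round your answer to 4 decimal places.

E[X] = 1.56,  E[Y] = 2.08
E[XY] = 3.08
cov(X,Y) = E[XY] − E[X]E[Y] = 3.08 − (1.56)(2.08) = -0.1648

-0.1648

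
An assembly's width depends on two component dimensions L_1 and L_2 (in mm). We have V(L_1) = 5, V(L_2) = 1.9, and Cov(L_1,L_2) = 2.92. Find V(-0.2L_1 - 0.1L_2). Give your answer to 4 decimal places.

V(-0.2L_1 - 0.1L_2) = (-0.2)²·V(L_1) + (-0.1)²·V(L_2) + 2·(-0.2)·(-0.1)·Cov(L_1,L_2)
= 0.04·5 + 0.01·1.9 + 0.04·2.92 = 0.3358

0.3358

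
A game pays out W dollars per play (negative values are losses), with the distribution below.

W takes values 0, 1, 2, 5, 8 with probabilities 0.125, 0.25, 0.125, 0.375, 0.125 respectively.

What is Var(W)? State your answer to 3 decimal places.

6.734

E[W] = (0)(0.125) + (1)(0.25) + (2)(0.125) + (5)(0.375) + (8)(0.125) = 3.375
E[W²] = (0)²(0.125) + (1)²(0.25) + (2)²(0.125) + (5)²(0.375) + (8)²(0.125) = 18.125
Var(W) = E[W²] − (E[W])² = 18.125 − (3.375)² = 6.734375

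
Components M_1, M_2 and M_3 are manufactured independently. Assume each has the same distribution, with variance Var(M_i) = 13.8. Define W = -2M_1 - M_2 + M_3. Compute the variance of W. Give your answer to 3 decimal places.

82.800

By independence, Var(W) = (-2)²Var(M_1) + (-1)²Var(M_2) + (1)²Var(M_3)
= (-2)²·13.8 + (-1)²·13.8 + (1)²·13.8 = 82.8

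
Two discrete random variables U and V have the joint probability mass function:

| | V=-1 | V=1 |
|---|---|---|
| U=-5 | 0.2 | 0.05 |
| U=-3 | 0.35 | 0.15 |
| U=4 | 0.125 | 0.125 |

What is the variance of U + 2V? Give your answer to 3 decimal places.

E[U] = -1.75,  E[V] = -0.35,  E[UV] = 1.35
var(U) = 14.75 − (-1.75)² = 11.6875;  var(V) = 1 − (-0.35)² = 0.8775
Cov(U,V) = 1.35 − (-1.75)(-0.35) = 0.7375
var(U + 2V) = (1)²·11.6875 + (2)²·0.8775 + 2·(1)·(2)·0.7375 = 18.1475

18.148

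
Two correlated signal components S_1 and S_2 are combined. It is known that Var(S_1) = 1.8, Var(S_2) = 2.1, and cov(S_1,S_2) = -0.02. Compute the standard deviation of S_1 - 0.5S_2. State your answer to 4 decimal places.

Var(S_1 - 0.5S_2) = (1)²·Var(S_1) + (-0.5)²·Var(S_2) + 2·(1)·(-0.5)·cov(S_1,S_2)
= 1·1.8 + 0.25·2.1 + -1·-0.02 = 2.345
SD(S_1 - 0.5S_2) = √2.345 ≈ 1.5313

1.5313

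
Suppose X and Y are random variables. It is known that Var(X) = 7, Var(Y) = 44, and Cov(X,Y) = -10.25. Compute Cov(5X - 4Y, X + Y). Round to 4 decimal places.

Cov(5X - 4Y, X + Y) = (5)(1)Var(X) + (-4)(1)Var(Y) + [(5)(1) + (-4)(1)]Cov(X,Y)
= 5·7 + -4·44 + 1·-10.25 = -151.25

-151.2500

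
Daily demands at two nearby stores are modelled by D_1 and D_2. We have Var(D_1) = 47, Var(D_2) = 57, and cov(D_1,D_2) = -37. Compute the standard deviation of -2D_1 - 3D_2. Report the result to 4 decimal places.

16.0312

Var(-2D_1 - 3D_2) = (-2)²·Var(D_1) + (-3)²·Var(D_2) + 2·(-2)·(-3)·cov(D_1,D_2)
= 4·47 + 9·57 + 12·-37 = 257
σ(-2D_1 - 3D_2) = √257 ≈ 16.0312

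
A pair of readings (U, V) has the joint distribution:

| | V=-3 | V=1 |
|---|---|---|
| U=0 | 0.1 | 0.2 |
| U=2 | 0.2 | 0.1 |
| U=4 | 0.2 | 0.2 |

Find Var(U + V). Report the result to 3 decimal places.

5.960

E[U] = 2.2,  E[V] = -1,  E[UV] = -2.6
Var(U) = 7.6 − (2.2)² = 2.76;  Var(V) = 5 − (-1)² = 4
cov(U,V) = -2.6 − (2.2)(-1) = -0.4
Var(U + V) = (1)²·2.76 + (1)²·4 + 2·(1)·(1)·-0.4 = 5.96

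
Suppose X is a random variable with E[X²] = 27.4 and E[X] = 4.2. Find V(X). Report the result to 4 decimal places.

9.7600

V(X) = 27.4 − (4.2)² = 9.76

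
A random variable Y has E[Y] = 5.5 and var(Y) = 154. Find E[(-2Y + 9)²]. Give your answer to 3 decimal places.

E[-2Y + 9] = -2·5.5 + 9 = -2
var(-2Y + 9) = (-2)²·154 = 616
E[(-2Y + 9)²] = var((-2Y + 9)) + (E[(-2Y + 9)])² = 616 + (-2)² = 620

620.000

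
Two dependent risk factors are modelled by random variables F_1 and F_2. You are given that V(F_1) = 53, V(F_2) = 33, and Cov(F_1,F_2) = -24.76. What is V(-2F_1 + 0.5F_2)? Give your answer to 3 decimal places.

V(-2F_1 + 0.5F_2) = (-2)²·V(F_1) + (0.5)²·V(F_2) + 2·(-2)·(0.5)·Cov(F_1,F_2)
= 4·53 + 0.25·33 + -2·-24.76 = 269.77

269.770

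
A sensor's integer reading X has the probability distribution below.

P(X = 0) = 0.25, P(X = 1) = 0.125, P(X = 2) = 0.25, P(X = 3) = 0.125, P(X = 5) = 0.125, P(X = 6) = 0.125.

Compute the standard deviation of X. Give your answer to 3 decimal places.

2.058

E[X] = (0)(0.25) + (1)(0.125) + (2)(0.25) + (3)(0.125) + (5)(0.125) + (6)(0.125) = 2.375
E[X²] = (0)²(0.25) + (1)²(0.125) + (2)²(0.25) + (3)²(0.125) + (5)²(0.125) + (6)²(0.125) = 9.875
Var(X) = E[X²] − (E[X])² = 9.875 − (2.375)² = 4.234375
σ(X) = √4.234375 ≈ 2.058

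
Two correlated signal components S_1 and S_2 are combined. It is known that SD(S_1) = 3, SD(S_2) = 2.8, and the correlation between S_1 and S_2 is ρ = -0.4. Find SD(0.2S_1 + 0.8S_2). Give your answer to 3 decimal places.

var(S_1) = (3)² = 9;  var(S_2) = (2.8)² = 7.84
Cov(S_1,S_2) = ρ·SD(S_1)·SD(S_2) = -0.4·3·2.8 = -3.36
var(0.2S_1 + 0.8S_2) = (0.2)²·var(S_1) + (0.8)²·var(S_2) + 2·(0.2)·(0.8)·Cov(S_1,S_2)
= 0.04·9 + 0.64·7.84 + 0.32·-3.36 = 4.3024
SD(0.2S_1 + 0.8S_2) = √4.3024 ≈ 2.074

2.074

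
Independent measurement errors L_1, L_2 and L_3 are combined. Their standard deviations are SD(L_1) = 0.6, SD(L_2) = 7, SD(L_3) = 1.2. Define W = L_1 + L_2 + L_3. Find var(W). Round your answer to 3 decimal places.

50.800

var(L_1) = 0.36, var(L_2) = 49, var(L_3) = 1.44
By independence, var(W) = (1)²var(L_1) + (1)²var(L_2) + (1)²var(L_3)
= (1)²·0.36 + (1)²·49 + (1)²·1.44 = 50.8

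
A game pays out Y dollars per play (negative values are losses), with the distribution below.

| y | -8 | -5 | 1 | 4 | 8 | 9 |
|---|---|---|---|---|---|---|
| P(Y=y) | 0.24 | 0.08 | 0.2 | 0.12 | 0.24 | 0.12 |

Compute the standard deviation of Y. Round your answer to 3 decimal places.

E[Y] = (-8)(0.24) + (-5)(0.08) + (1)(0.2) + (4)(0.12) + (8)(0.24) + (9)(0.12) = 1.36
E[Y²] = (-8)²(0.24) + (-5)²(0.08) + (1)²(0.2) + (4)²(0.12) + (8)²(0.24) + (9)²(0.12) = 44.56
var(Y) = E[Y²] − (E[Y])² = 44.56 − (1.36)² = 42.7104
SD(Y) = √42.7104 ≈ 6.535

6.535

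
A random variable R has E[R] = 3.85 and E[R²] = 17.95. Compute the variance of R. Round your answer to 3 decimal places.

3.128

var(R) = 17.95 − (3.85)² = 3.1275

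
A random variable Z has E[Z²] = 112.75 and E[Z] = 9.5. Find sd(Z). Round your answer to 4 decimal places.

4.7434

V(Z) = 112.75 − (9.5)² = 22.5
sd(Z) = √22.5 ≈ 4.7434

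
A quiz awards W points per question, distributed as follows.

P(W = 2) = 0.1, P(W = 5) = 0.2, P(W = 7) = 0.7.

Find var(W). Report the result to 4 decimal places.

E[W] = (2)(0.1) + (5)(0.2) + (7)(0.7) = 6.1
E[W²] = (2)²(0.1) + (5)²(0.2) + (7)²(0.7) = 39.7
var(W) = E[W²] − (E[W])² = 39.7 − (6.1)² = 2.49

2.4900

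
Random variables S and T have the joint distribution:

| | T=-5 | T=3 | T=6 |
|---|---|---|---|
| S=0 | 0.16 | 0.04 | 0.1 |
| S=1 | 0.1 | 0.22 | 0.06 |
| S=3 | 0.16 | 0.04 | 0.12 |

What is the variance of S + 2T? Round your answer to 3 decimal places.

E[S] = 1.34,  E[T] = 0.48,  E[ST] = 0.64
Var(S) = 3.26 − (1.34)² = 1.4644;  Var(T) = 23.28 − (0.48)² = 23.0496
cov(S,T) = 0.64 − (1.34)(0.48) = -0.0032
Var(S + 2T) = (1)²·1.4644 + (2)²·23.0496 + 2·(1)·(2)·-0.0032 = 93.65

93.650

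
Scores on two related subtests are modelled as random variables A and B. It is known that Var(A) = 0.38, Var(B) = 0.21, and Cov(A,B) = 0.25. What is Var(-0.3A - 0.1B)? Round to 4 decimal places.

Var(-0.3A - 0.1B) = (-0.3)²·Var(A) + (-0.1)²·Var(B) + 2·(-0.3)·(-0.1)·Cov(A,B)
= 0.09·0.38 + 0.01·0.21 + 0.06·0.25 = 0.0513

0.0513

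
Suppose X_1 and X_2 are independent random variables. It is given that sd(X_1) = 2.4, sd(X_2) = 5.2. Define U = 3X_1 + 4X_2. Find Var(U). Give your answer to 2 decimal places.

Var(X_1) = 5.76, Var(X_2) = 27.04
By independence, Var(U) = (3)²Var(X_1) + (4)²Var(X_2)
= (3)²·5.76 + (4)²·27.04 = 484.48

484.48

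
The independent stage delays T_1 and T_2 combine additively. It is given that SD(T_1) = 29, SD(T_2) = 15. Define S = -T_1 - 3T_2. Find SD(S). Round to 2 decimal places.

53.54

Var(T_1) = 841, Var(T_2) = 225
By independence, Var(S) = (-1)²Var(T_1) + (-3)²Var(T_2)
= (-1)²·841 + (-3)²·225 = 2866
SD(S) = √2866 ≈ 53.54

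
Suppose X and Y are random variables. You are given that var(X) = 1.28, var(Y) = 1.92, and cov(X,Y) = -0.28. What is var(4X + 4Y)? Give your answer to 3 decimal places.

42.240

var(4X + 4Y) = (4)²·var(X) + (4)²·var(Y) + 2·(4)·(4)·cov(X,Y)
= 16·1.28 + 16·1.92 + 32·-0.28 = 42.24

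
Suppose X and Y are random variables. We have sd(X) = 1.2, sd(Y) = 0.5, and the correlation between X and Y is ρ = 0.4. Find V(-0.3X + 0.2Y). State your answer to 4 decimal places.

V(X) = (1.2)² = 1.44;  V(Y) = (0.5)² = 0.25
Cov(X,Y) = ρ·sd(X)·sd(Y) = 0.4·1.2·0.5 = 0.24
V(-0.3X + 0.2Y) = (-0.3)²·V(X) + (0.2)²·V(Y) + 2·(-0.3)·(0.2)·Cov(X,Y)
= 0.09·1.44 + 0.04·0.25 + -0.12·0.24 = 0.1108

0.1108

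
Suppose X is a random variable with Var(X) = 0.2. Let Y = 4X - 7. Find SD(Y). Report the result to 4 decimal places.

1.7889

Var(4X - 7) = (4)²·0.2 = 3.2
SD(Y) = √3.2 ≈ 1.7889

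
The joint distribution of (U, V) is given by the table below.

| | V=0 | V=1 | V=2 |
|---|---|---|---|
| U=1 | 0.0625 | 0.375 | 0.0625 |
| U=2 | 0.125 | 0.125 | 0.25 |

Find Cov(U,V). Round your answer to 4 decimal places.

E[U] = 1.5,  E[V] = 1.125
E[UV] = 1.75
Cov(U,V) = E[UV] − E[U]E[V] = 1.75 − (1.5)(1.125) = 0.0625

0.0625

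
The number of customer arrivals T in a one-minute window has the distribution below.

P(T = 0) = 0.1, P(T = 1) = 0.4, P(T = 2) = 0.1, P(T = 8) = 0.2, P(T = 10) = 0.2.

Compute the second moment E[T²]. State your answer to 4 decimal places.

33.6000

E[T²] = (0)²(0.1) + (1)²(0.4) + (2)²(0.1) + (8)²(0.2) + (10)²(0.2) = 33.6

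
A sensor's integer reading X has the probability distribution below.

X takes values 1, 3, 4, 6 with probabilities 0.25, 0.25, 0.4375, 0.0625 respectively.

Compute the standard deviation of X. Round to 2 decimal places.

1.41

E[X] = (1)(0.25) + (3)(0.25) + (4)(0.4375) + (6)(0.0625) = 3.125
E[X²] = (1)²(0.25) + (3)²(0.25) + (4)²(0.4375) + (6)²(0.0625) = 11.75
Var(X) = E[X²] − (E[X])² = 11.75 − (3.125)² = 1.984375
sd(X) = √1.984375 ≈ 1.41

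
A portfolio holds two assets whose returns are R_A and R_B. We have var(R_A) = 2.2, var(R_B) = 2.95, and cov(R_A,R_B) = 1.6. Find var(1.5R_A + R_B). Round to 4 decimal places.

var(1.5R_A + R_B) = (1.5)²·var(R_A) + (1)²·var(R_B) + 2·(1.5)·(1)·cov(R_A,R_B)
= 2.25·2.2 + 1·2.95 + 3·1.6 = 12.7

12.7000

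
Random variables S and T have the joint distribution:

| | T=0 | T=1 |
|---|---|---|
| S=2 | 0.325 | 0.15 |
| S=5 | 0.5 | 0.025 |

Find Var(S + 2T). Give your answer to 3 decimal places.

E[S] = 3.575,  E[T] = 0.175,  E[ST] = 0.425
Var(S) = 15.025 − (3.575)² = 2.244375;  Var(T) = 0.175 − (0.175)² = 0.144375
Cov(S,T) = 0.425 − (3.575)(0.175) = -0.200625
Var(S + 2T) = (1)²·2.244375 + (2)²·0.144375 + 2·(1)·(2)·-0.200625 = 2.019375

2.019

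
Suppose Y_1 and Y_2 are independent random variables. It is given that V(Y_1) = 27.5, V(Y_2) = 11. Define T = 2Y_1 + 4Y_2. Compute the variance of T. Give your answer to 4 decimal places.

286.0000

By independence, V(T) = (2)²V(Y_1) + (4)²V(Y_2)
= (2)²·27.5 + (4)²·11 = 286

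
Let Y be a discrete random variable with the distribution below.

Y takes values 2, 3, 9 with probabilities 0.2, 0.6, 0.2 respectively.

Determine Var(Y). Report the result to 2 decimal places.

E[Y] = (2)(0.2) + (3)(0.6) + (9)(0.2) = 4
E[Y²] = (2)²(0.2) + (3)²(0.6) + (9)²(0.2) = 22.4
Var(Y) = E[Y²] − (E[Y])² = 22.4 − (4)² = 6.4

6.40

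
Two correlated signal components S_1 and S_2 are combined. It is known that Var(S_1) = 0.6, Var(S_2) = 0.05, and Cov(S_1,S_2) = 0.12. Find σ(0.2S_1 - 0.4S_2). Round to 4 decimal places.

Var(0.2S_1 - 0.4S_2) = (0.2)²·Var(S_1) + (-0.4)²·Var(S_2) + 2·(0.2)·(-0.4)·Cov(S_1,S_2)
= 0.04·0.6 + 0.16·0.05 + -0.16·0.12 = 0.0128
σ(0.2S_1 - 0.4S_2) = √0.0128 ≈ 0.1131

0.1131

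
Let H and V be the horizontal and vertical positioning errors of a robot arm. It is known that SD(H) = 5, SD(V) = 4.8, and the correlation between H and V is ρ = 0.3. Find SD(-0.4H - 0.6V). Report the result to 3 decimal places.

Var(H) = (5)² = 25;  Var(V) = (4.8)² = 23.04
Cov(H,V) = ρ·SD(H)·SD(V) = 0.3·5·4.8 = 7.2
Var(-0.4H - 0.6V) = (-0.4)²·Var(H) + (-0.6)²·Var(V) + 2·(-0.4)·(-0.6)·Cov(H,V)
= 0.16·25 + 0.36·23.04 + 0.48·7.2 = 15.7504
SD(-0.4H - 0.6V) = √15.7504 ≈ 3.969

3.969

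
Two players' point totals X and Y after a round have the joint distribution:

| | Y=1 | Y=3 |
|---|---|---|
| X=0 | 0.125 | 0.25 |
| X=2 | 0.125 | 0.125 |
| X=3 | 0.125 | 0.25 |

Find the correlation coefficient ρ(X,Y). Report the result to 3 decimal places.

E[X] = 1.625,  E[Y] = 2.25
E[XY] = 3.625
Cov(X,Y) = E[XY] − E[X]E[Y] = 3.625 − (1.625)(2.25) = -0.03125
V(X) = 1.734375,  V(Y) = 0.9375
ρ = -0.03125 / √(1.734375·0.9375) ≈ -0.025

-0.025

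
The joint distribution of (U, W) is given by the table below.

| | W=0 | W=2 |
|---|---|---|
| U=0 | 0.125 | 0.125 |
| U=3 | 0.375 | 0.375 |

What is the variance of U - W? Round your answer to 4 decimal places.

E[U] = 2.25,  E[W] = 1,  E[UW] = 2.25
Var(U) = 6.75 − (2.25)² = 1.6875;  Var(W) = 2 − (1)² = 1
Cov(U,W) = 2.25 − (2.25)(1) = 0
Var(U - W) = (1)²·1.6875 + (-1)²·1 + 2·(1)·(-1)·0 = 2.6875

2.6875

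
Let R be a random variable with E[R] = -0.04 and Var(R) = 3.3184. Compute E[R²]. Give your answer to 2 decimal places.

E[R²] = Var(R) + (E[R])² = 3.3184 + (-0.04)² = 3.32

3.32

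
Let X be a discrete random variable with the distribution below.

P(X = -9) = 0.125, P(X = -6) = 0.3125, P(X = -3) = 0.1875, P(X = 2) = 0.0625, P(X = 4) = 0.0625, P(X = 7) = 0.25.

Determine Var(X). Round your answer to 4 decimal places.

34.4961

E[X] = (-9)(0.125) + (-6)(0.3125) + (-3)(0.1875) + (2)(0.0625) + (4)(0.0625) + (7)(0.25) = -1.4375
E[X²] = (-9)²(0.125) + (-6)²(0.3125) + (-3)²(0.1875) + (2)²(0.0625) + (4)²(0.0625) + (7)²(0.25) = 36.5625
Var(X) = E[X²] − (E[X])² = 36.5625 − (-1.4375)² = 34.49609375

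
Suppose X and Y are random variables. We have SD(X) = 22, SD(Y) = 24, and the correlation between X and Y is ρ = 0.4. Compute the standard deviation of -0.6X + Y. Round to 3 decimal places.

22.289

var(X) = (22)² = 484;  var(Y) = (24)² = 576
cov(X,Y) = ρ·SD(X)·SD(Y) = 0.4·22·24 = 211.2
var(-0.6X + Y) = (-0.6)²·var(X) + (1)²·var(Y) + 2·(-0.6)·(1)·cov(X,Y)
= 0.36·484 + 1·576 + -1.2·211.2 = 496.8
SD(-0.6X + Y) = √496.8 ≈ 22.289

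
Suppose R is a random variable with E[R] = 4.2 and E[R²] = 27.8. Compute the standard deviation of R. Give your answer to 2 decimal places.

var(R) = 27.8 − (4.2)² = 10.16
SD(R) = √10.16 ≈ 3.19

3.19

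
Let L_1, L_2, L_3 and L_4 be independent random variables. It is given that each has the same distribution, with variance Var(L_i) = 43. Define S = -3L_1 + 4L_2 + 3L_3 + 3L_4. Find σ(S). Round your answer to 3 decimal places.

By independence, Var(S) = (-3)²Var(L_1) + (4)²Var(L_2) + (3)²Var(L_3) + (3)²Var(L_4)
= (-3)²·43 + (4)²·43 + (3)²·43 + (3)²·43 = 1849
σ(S) = √1849 ≈ 43.000

43.000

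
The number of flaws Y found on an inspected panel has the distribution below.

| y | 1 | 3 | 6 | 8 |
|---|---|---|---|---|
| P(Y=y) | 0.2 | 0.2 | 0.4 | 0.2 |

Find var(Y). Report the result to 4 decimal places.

E[Y] = (1)(0.2) + (3)(0.2) + (6)(0.4) + (8)(0.2) = 4.8
E[Y²] = (1)²(0.2) + (3)²(0.2) + (6)²(0.4) + (8)²(0.2) = 29.2
var(Y) = E[Y²] − (E[Y])² = 29.2 − (4.8)² = 6.16

6.1600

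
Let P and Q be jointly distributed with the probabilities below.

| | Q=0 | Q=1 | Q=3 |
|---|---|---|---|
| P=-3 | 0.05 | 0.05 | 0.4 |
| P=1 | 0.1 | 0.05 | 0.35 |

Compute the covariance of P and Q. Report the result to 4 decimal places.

-0.3000

E[P] = -1,  E[Q] = 2.35
E[PQ] = -2.65
cov(P,Q) = E[PQ] − E[P]E[Q] = -2.65 − (-1)(2.35) = -0.3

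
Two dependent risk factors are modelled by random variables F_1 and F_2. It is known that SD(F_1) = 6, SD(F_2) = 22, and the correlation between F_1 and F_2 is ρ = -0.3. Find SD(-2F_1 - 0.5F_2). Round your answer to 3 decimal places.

13.631

Var(F_1) = (6)² = 36;  Var(F_2) = (22)² = 484
Cov(F_1,F_2) = ρ·SD(F_1)·SD(F_2) = -0.3·6·22 = -39.6
Var(-2F_1 - 0.5F_2) = (-2)²·Var(F_1) + (-0.5)²·Var(F_2) + 2·(-2)·(-0.5)·Cov(F_1,F_2)
= 4·36 + 0.25·484 + 2·-39.6 = 185.8
SD(-2F_1 - 0.5F_2) = √185.8 ≈ 13.631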